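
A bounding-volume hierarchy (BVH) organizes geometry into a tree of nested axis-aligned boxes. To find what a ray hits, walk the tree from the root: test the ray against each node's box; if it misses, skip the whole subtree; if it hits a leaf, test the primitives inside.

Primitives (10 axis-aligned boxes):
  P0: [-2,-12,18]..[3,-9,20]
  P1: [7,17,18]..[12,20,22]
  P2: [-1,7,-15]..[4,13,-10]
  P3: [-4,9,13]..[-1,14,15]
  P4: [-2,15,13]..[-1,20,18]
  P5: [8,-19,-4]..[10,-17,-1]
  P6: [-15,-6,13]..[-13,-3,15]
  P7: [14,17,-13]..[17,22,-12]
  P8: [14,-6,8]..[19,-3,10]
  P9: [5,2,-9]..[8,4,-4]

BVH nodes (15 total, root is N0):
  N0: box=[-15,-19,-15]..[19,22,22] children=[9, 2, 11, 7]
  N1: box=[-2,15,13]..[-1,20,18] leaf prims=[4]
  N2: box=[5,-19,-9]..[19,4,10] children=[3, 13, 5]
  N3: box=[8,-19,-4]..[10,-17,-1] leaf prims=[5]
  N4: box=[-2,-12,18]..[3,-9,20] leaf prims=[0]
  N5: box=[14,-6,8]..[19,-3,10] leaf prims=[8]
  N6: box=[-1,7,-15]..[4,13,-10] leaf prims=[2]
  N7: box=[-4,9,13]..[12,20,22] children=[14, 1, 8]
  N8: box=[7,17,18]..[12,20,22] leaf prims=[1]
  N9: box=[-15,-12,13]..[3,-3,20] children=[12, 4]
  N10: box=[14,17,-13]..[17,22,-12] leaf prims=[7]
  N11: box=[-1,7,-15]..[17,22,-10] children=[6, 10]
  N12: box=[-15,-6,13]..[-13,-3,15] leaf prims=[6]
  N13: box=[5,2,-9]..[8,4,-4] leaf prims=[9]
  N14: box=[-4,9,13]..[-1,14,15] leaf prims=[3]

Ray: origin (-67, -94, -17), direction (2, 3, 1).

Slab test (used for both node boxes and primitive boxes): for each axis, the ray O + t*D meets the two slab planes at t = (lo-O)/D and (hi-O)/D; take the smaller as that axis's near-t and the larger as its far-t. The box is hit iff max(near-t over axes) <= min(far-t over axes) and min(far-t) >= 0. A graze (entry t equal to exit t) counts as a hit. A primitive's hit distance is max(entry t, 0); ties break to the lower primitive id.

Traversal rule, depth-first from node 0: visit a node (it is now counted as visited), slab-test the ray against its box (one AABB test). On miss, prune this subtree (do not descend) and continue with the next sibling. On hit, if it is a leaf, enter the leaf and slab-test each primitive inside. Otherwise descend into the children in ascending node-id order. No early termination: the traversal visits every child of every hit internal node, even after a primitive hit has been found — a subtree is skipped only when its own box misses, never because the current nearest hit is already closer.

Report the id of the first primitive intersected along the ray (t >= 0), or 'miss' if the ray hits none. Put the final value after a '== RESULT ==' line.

Trace the traversal:
N0 x:[26,43] y:[25,116/3] z:[2,39] -> hit [26,116/3], descend [2, 7, 9, 11]
  N2 x:[36,43] y:[25,98/3] z:[8,27] -> miss, prune
  N7 x:[63/2,79/2] y:[103/3,38] z:[30,39] -> hit [103/3,38], descend [1, 8, 14]
    N1 x:[65/2,33] y:[109/3,38] z:[30,35] -> miss, prune
    N8 x:[37,79/2] y:[37,38] z:[35,39] -> hit [37,38] leaf, test {P1@t=37}
    N14 x:[63/2,33] y:[103/3,36] z:[30,32] -> miss, prune
  N9 x:[26,35] y:[82/3,91/3] z:[30,37] -> hit [30,91/3], descend [4, 12]
    N4 x:[65/2,35] y:[82/3,85/3] z:[35,37] -> miss, prune
    N12 x:[26,27] y:[88/3,91/3] z:[30,32] -> miss, prune
  N11 x:[33,42] y:[101/3,116/3] z:[2,7] -> miss, prune

Summary -> nodes [0, 2, 7, 1, 8, 14, 9, 4, 12, 11]; box-tests=10; leaf-entries=1; first=P1

== RESULT ==
1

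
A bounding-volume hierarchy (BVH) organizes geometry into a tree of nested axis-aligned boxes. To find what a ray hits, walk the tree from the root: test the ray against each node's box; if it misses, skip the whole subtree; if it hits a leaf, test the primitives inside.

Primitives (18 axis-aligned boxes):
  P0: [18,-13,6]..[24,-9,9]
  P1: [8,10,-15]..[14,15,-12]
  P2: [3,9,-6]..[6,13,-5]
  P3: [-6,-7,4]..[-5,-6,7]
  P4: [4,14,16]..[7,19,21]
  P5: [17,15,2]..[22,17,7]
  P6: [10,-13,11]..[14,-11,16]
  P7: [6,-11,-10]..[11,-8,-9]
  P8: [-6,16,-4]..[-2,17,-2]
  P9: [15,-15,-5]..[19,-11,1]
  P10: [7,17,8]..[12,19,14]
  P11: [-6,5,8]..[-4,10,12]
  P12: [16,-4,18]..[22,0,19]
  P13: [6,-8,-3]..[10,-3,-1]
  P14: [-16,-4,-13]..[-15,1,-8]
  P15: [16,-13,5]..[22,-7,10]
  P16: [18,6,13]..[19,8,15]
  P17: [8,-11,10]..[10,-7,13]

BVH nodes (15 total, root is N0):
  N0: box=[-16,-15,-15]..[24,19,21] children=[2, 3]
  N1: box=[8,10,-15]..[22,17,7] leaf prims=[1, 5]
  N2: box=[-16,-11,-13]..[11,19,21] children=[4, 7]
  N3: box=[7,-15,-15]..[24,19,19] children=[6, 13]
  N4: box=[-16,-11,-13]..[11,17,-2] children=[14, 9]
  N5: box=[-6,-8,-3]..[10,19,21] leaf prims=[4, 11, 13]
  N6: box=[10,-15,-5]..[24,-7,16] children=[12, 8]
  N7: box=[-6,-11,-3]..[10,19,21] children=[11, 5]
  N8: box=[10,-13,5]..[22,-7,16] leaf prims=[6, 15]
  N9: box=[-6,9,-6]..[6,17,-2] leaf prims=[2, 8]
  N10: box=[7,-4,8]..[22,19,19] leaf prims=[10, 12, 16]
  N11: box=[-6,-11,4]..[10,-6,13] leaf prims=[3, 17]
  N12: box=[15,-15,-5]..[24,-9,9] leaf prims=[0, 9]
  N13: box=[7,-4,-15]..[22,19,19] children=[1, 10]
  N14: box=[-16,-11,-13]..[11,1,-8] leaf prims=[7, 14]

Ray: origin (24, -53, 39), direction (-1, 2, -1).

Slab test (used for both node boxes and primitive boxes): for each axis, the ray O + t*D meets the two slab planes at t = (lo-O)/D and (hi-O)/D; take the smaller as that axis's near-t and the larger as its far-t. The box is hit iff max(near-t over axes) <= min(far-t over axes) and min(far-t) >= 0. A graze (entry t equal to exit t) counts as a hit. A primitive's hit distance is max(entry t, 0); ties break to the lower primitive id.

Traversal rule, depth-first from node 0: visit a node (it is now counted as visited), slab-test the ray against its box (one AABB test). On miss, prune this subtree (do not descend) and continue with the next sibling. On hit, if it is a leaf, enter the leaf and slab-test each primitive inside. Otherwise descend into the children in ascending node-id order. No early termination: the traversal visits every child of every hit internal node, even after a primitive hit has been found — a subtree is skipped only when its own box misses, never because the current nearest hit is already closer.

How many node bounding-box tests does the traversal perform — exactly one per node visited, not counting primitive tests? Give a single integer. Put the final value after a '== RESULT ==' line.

Walk:
N0 x:[0,40] y:[19,36] z:[18,54] -> hit [19,36], descend [2, 3]
  N2 x:[13,40] y:[21,36] z:[18,52] -> hit [21,36], descend [4, 7]
    N4 x:[13,40] y:[21,35] z:[41,52] -> miss, prune
    N7 x:[14,30] y:[21,36] z:[18,42] -> hit [21,30], descend [5, 11]
      N5 x:[14,30] y:[45/2,36] z:[18,42] -> hit [45/2,30] leaf, test {P4(miss), P11@t=29, P13(miss)}
      N11 x:[14,30] y:[21,47/2] z:[26,35] -> miss, prune
  N3 x:[0,17] y:[19,36] z:[20,54] -> miss, prune

order=[0, 2, 4, 7, 5, 11, 3]  |boxes|=7  |leaves|=1  hit=P11

== RESULT ==
7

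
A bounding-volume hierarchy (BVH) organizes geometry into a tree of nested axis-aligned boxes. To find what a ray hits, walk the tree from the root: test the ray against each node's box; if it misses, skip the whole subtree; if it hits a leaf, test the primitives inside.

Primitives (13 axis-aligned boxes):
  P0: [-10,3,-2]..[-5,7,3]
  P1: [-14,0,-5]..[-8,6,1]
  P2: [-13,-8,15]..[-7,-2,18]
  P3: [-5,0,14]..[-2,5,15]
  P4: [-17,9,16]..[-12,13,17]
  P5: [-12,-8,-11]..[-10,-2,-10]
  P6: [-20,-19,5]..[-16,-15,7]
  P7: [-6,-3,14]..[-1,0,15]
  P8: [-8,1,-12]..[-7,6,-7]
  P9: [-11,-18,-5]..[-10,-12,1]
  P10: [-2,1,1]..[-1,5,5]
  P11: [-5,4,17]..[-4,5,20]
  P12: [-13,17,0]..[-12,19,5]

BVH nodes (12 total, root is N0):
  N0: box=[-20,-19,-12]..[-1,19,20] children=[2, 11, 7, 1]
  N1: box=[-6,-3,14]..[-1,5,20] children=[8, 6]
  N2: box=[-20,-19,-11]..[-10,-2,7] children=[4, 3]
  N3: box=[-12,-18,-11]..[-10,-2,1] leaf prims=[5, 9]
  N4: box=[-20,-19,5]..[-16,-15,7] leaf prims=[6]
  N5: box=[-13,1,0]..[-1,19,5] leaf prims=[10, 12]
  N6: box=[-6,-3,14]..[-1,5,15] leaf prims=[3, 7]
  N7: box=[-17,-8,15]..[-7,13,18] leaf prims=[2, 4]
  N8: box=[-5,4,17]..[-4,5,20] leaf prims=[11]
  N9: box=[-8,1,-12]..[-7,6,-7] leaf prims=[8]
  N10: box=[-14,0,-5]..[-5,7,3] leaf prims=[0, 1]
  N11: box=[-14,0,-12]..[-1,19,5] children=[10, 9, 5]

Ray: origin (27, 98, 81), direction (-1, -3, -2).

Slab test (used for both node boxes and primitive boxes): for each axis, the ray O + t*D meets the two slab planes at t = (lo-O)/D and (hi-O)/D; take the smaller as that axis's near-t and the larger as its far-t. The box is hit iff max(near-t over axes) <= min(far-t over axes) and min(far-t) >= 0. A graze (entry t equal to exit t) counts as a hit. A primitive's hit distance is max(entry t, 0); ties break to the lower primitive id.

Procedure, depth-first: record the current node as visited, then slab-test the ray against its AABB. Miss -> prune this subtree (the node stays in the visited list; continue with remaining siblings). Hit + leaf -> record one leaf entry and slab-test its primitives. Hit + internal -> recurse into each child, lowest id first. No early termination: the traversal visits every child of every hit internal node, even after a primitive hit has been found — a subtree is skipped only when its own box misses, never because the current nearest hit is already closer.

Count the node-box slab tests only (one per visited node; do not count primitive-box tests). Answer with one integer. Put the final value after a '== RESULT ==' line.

Traverse from the root:
N0 x:[28,47] y:[79/3,39] z:[61/2,93/2] -> hit [61/2,39], descend [1, 2, 7, 11]
  N1 x:[28,33] y:[31,101/3] z:[61/2,67/2] -> hit [31,33], descend [6, 8]
    N6 x:[28,33] y:[31,101/3] z:[33,67/2] -> hit [33,33] leaf, test {P3(miss), P7@t=33}
    N8 x:[31,32] y:[31,94/3] z:[61/2,32] -> hit [31,94/3] leaf, test {P11@t=31}
  N2 x:[37,47] y:[100/3,39] z:[37,46] -> hit [37,39], descend [3, 4]
    N3 x:[37,39] y:[100/3,116/3] z:[40,46] -> miss, prune
    N4 x:[43,47] y:[113/3,39] z:[37,38] -> miss, prune
  N7 x:[34,44] y:[85/3,106/3] z:[63/2,33] -> miss, prune
  N11 x:[28,41] y:[79/3,98/3] z:[38,93/2] -> miss, prune

9 AABB tests over nodes [0, 1, 6, 8, 2, 3, 4, 7, 11]; 2 leaves entered; closest P11.

== RESULT ==
9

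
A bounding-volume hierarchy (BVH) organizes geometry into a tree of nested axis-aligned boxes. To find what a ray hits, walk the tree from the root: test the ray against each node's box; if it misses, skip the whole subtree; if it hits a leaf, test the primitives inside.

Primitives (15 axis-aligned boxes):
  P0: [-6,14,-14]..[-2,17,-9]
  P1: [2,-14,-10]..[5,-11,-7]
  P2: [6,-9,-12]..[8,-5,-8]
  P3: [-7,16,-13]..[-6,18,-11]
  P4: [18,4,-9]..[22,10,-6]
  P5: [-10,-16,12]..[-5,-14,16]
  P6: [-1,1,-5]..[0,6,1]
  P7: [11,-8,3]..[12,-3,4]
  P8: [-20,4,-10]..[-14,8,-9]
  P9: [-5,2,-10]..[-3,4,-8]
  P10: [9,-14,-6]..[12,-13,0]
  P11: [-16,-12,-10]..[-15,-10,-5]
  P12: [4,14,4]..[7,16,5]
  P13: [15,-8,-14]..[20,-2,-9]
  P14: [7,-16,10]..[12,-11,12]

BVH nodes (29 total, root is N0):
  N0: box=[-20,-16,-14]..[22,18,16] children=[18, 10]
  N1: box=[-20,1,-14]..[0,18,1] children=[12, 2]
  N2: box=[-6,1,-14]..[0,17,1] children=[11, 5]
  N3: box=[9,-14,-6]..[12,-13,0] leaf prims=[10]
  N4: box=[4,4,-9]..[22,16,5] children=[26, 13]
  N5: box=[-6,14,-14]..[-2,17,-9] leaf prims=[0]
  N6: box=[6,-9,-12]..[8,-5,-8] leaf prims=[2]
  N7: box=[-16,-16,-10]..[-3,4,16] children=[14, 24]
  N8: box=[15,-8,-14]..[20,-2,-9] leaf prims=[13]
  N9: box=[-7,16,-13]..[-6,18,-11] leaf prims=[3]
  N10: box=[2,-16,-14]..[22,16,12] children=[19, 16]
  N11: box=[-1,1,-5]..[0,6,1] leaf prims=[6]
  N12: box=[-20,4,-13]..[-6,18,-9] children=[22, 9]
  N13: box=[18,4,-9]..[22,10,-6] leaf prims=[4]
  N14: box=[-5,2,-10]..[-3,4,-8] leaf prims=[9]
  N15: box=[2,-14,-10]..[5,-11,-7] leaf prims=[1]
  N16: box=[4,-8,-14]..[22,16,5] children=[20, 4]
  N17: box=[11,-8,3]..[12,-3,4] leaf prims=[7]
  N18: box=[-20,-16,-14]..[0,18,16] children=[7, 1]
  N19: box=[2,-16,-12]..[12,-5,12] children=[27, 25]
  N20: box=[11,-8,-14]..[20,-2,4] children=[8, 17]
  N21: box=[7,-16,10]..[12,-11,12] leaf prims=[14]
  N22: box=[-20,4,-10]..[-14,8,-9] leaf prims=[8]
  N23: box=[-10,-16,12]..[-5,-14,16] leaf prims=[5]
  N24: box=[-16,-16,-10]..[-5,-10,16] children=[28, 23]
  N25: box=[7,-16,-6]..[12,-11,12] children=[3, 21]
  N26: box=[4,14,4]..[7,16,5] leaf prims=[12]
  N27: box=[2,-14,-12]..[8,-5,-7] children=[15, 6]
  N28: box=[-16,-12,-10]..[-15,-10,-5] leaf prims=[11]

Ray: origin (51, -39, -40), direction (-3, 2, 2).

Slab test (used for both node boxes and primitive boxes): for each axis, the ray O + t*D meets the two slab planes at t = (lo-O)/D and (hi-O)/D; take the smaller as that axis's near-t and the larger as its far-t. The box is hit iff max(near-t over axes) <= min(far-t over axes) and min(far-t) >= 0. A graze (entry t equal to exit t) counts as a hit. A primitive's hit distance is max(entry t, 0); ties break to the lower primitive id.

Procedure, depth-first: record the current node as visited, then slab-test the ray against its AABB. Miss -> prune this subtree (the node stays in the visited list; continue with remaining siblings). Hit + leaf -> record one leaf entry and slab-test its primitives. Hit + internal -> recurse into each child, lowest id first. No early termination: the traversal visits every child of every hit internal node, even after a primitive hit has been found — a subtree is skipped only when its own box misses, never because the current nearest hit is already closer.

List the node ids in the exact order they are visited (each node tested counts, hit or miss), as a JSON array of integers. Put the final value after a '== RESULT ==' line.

Walk:
N0 x:[29/3,71/3] y:[23/2,57/2] z:[13,28] -> hit [13,71/3], descend [10, 18]
  N10 x:[29/3,49/3] y:[23/2,55/2] z:[13,26] -> hit [13,49/3], descend [16, 19]
    N16 x:[29/3,47/3] y:[31/2,55/2] z:[13,45/2] -> hit [31/2,47/3], descend [4, 20]
      N4 x:[29/3,47/3] y:[43/2,55/2] z:[31/2,45/2] -> miss, prune
      N20 x:[31/3,40/3] y:[31/2,37/2] z:[13,22] -> miss, prune
    N19 x:[13,49/3] y:[23/2,17] z:[14,26] -> hit [14,49/3], descend [25, 27]
      N25 x:[13,44/3] y:[23/2,14] z:[17,26] -> miss, prune
      N27 x:[43/3,49/3] y:[25/2,17] z:[14,33/2] -> hit [43/3,49/3], descend [6, 15]
        N6 x:[43/3,15] y:[15,17] z:[14,16] -> hit [15,15] leaf, test {P2@t=15}
        N15 x:[46/3,49/3] y:[25/2,14] z:[15,33/2] -> miss, prune
  N18 x:[17,71/3] y:[23/2,57/2] z:[13,28] -> hit [17,71/3], descend [1, 7]
    N1 x:[17,71/3] y:[20,57/2] z:[13,41/2] -> hit [20,41/2], descend [2, 12]
      N2 x:[17,19] y:[20,28] z:[13,41/2] -> miss, prune
      N12 x:[19,71/3] y:[43/2,57/2] z:[27/2,31/2] -> miss, prune
    N7 x:[18,67/3] y:[23/2,43/2] z:[15,28] -> hit [18,43/2], descend [14, 24]
      N14 x:[18,56/3] y:[41/2,43/2] z:[15,16] -> miss, prune
      N24 x:[56/3,67/3] y:[23/2,29/2] z:[15,28] -> miss, prune

Visited [0, 10, 16, 4, 20, 19, 25, 27, 6, 15, 18, 1, 2, 12, 7, 14, 24]. Tests: 17 box, 1 leaf. Nearest: P2.

== RESULT ==
[0, 10, 16, 4, 20, 19, 25, 27, 6, 15, 18, 1, 2, 12, 7, 14, 24]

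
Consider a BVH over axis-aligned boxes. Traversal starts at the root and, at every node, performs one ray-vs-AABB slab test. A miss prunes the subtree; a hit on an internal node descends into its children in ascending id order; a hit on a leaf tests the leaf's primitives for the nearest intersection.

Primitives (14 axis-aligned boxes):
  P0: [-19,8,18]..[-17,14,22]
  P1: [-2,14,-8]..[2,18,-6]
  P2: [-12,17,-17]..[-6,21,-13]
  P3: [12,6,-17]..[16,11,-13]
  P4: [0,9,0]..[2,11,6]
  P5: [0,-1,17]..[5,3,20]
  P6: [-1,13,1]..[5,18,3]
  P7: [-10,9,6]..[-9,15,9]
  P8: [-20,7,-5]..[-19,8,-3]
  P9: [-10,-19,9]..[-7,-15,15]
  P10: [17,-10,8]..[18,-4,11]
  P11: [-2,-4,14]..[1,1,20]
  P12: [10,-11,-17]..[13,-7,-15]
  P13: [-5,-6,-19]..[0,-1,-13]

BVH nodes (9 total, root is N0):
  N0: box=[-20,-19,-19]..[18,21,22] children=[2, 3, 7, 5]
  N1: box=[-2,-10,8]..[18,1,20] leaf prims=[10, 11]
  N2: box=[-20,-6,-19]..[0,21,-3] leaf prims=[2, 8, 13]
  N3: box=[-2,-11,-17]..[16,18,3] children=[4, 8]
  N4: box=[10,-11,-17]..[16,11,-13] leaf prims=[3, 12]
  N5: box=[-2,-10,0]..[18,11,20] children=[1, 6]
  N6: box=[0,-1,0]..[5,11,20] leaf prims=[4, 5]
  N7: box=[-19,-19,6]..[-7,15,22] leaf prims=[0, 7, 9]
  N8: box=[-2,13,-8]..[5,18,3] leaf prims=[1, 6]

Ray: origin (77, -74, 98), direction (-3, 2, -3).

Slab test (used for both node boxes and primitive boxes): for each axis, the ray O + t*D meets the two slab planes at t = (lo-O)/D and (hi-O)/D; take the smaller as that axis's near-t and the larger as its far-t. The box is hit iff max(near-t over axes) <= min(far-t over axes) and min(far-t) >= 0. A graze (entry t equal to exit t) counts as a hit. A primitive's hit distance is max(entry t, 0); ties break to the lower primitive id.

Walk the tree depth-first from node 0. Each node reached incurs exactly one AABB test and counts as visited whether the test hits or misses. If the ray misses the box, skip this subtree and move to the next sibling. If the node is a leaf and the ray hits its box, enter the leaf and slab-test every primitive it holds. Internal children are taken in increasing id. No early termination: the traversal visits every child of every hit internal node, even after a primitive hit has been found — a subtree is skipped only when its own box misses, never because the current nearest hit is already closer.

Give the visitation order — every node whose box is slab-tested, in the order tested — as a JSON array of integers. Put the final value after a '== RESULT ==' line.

Traverse from the root:
N0 x:[59/3,97/3] y:[55/2,95/2] z:[76/3,39] -> hit [55/2,97/3], descend [2, 3, 5, 7]
  N2 x:[77/3,97/3] y:[34,95/2] z:[101/3,39] -> miss, prune
  N3 x:[61/3,79/3] y:[63/2,46] z:[95/3,115/3] -> miss, prune
  N5 x:[59/3,79/3] y:[32,85/2] z:[26,98/3] -> miss, prune
  N7 x:[28,32] y:[55/2,89/2] z:[76/3,92/3] -> hit [28,92/3] leaf, test {P0(miss), P7(miss), P9@t=28}

Visited [0, 2, 3, 5, 7]. Tests: 5 box, 1 leaf. Nearest: P9.

== RESULT ==
[0, 2, 3, 5, 7]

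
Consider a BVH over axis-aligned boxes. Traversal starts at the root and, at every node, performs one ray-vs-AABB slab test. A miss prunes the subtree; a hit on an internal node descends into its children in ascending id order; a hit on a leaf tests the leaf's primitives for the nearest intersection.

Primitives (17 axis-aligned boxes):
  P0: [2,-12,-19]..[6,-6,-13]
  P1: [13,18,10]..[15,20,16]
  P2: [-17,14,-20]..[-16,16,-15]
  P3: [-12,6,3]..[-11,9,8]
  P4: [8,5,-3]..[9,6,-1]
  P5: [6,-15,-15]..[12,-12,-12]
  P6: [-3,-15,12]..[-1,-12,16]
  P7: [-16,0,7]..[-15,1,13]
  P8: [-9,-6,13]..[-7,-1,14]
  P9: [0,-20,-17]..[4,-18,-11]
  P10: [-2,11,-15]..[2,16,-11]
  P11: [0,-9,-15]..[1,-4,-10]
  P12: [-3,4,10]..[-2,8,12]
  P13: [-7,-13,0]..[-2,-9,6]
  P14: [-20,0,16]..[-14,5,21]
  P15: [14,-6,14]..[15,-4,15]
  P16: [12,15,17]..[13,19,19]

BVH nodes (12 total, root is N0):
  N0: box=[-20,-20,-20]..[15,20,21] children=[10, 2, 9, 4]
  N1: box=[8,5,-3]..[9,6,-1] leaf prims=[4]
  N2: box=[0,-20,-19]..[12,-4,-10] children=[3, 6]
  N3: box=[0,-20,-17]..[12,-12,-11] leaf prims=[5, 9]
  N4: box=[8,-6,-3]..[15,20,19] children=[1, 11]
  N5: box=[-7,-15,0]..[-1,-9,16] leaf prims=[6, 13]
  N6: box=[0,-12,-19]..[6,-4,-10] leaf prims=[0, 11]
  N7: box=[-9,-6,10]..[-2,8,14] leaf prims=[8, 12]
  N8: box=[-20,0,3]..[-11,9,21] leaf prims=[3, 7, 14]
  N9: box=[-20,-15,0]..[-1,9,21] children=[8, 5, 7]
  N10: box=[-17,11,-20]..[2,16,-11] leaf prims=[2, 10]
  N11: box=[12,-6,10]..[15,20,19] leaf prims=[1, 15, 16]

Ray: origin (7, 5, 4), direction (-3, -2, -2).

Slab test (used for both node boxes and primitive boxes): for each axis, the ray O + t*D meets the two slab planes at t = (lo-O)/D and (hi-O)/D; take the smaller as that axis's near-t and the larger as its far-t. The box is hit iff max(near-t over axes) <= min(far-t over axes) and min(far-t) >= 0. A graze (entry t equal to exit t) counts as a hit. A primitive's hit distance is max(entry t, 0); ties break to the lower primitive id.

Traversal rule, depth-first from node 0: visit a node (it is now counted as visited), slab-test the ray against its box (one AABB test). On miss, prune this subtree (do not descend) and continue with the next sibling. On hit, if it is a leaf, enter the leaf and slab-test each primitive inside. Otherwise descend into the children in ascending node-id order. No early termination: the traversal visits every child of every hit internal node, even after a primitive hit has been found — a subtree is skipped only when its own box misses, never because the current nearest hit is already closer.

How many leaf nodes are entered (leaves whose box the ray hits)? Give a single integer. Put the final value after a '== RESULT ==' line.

Trace the traversal:
N0 x:[-8/3,9] y:[-15/2,25/2] z:[-17/2,12] -> hit [-8/3,9], descend [2, 4, 9, 10]
  N2 x:[-5/3,7/3] y:[9/2,25/2] z:[7,23/2] -> miss, prune
  N4 x:[-8/3,-1/3] y:[-15/2,11/2] z:[-15/2,7/2] -> miss, prune
  N9 x:[8/3,9] y:[-2,10] z:[-17/2,2] -> miss, prune
  N10 x:[5/3,8] y:[-11/2,-3] z:[15/2,12] -> miss, prune

5 AABB tests over nodes [0, 2, 4, 9, 10]; 0 leaves entered; closest miss.

== RESULT ==
0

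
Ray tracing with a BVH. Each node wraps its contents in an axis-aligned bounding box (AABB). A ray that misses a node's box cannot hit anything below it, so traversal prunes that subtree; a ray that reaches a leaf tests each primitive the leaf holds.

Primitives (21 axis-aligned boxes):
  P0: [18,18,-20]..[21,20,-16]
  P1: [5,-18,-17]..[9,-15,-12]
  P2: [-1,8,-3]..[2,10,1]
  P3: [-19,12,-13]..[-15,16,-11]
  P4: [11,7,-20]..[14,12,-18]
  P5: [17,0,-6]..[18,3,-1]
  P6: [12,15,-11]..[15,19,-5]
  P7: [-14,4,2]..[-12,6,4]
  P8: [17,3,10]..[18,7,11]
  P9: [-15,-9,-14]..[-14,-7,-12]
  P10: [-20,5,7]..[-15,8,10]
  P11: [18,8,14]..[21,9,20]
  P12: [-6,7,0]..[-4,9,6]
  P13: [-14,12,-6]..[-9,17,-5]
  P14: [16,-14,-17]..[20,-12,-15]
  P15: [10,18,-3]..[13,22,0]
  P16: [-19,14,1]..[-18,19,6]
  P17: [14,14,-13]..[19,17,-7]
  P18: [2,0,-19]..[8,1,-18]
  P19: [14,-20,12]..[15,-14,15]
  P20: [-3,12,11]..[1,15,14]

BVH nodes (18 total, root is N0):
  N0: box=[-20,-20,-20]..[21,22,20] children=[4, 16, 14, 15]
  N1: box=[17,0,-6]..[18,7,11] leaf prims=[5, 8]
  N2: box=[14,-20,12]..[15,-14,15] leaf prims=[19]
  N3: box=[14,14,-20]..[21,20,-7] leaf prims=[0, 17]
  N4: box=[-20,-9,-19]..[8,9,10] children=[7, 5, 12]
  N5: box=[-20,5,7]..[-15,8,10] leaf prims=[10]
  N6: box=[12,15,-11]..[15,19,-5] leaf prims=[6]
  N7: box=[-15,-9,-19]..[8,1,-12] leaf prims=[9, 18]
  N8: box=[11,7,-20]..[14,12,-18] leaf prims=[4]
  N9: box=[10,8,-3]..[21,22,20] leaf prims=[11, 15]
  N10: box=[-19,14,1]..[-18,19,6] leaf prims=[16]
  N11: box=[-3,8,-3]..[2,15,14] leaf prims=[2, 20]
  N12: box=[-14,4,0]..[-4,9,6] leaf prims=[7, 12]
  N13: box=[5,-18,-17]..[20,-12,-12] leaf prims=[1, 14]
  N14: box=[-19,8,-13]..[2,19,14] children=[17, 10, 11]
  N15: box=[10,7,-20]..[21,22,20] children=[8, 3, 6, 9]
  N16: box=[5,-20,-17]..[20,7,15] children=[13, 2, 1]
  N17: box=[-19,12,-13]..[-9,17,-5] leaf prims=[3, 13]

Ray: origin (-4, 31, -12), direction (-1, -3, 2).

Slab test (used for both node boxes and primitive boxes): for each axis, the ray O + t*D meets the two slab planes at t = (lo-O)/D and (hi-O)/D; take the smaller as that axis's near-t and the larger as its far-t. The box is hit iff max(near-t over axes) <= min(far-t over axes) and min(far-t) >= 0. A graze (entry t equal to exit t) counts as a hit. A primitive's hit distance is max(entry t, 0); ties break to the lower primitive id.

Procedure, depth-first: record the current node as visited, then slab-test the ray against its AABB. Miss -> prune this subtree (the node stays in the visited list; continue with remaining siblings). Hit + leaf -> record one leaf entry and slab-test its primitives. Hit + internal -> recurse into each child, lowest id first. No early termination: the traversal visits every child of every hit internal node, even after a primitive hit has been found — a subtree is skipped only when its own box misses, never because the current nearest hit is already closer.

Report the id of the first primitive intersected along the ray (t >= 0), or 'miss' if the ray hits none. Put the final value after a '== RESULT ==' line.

Traverse from the root:
N0 x:[-25,16] y:[3,17] z:[-4,16] -> hit [3,16], descend [4, 14, 15, 16]
  N4 x:[-12,16] y:[22/3,40/3] z:[-7/2,11] -> hit [22/3,11], descend [5, 7, 12]
    N5 x:[11,16] y:[23/3,26/3] z:[19/2,11] -> miss, prune
    N7 x:[-12,11] y:[10,40/3] z:[-7/2,0] -> miss, prune
    N12 x:[0,10] y:[22/3,9] z:[6,9] -> hit [22/3,9] leaf, test {P7(miss), P12(miss)}
  N14 x:[-6,15] y:[4,23/3] z:[-1/2,13] -> hit [4,23/3], descend [10, 11, 17]
    N10 x:[14,15] y:[4,17/3] z:[13/2,9] -> miss, prune
    N11 x:[-6,-1] y:[16/3,23/3] z:[9/2,13] -> miss, prune
    N17 x:[5,15] y:[14/3,19/3] z:[-1/2,7/2] -> miss, prune
  N15 x:[-25,-14] y:[3,8] z:[-4,16] -> miss, prune
  N16 x:[-24,-9] y:[8,17] z:[-5/2,27/2] -> miss, prune

order=[0, 4, 5, 7, 12, 14, 10, 11, 17, 15, 16]  |boxes|=11  |leaves|=1  hit=miss

== RESULT ==
miss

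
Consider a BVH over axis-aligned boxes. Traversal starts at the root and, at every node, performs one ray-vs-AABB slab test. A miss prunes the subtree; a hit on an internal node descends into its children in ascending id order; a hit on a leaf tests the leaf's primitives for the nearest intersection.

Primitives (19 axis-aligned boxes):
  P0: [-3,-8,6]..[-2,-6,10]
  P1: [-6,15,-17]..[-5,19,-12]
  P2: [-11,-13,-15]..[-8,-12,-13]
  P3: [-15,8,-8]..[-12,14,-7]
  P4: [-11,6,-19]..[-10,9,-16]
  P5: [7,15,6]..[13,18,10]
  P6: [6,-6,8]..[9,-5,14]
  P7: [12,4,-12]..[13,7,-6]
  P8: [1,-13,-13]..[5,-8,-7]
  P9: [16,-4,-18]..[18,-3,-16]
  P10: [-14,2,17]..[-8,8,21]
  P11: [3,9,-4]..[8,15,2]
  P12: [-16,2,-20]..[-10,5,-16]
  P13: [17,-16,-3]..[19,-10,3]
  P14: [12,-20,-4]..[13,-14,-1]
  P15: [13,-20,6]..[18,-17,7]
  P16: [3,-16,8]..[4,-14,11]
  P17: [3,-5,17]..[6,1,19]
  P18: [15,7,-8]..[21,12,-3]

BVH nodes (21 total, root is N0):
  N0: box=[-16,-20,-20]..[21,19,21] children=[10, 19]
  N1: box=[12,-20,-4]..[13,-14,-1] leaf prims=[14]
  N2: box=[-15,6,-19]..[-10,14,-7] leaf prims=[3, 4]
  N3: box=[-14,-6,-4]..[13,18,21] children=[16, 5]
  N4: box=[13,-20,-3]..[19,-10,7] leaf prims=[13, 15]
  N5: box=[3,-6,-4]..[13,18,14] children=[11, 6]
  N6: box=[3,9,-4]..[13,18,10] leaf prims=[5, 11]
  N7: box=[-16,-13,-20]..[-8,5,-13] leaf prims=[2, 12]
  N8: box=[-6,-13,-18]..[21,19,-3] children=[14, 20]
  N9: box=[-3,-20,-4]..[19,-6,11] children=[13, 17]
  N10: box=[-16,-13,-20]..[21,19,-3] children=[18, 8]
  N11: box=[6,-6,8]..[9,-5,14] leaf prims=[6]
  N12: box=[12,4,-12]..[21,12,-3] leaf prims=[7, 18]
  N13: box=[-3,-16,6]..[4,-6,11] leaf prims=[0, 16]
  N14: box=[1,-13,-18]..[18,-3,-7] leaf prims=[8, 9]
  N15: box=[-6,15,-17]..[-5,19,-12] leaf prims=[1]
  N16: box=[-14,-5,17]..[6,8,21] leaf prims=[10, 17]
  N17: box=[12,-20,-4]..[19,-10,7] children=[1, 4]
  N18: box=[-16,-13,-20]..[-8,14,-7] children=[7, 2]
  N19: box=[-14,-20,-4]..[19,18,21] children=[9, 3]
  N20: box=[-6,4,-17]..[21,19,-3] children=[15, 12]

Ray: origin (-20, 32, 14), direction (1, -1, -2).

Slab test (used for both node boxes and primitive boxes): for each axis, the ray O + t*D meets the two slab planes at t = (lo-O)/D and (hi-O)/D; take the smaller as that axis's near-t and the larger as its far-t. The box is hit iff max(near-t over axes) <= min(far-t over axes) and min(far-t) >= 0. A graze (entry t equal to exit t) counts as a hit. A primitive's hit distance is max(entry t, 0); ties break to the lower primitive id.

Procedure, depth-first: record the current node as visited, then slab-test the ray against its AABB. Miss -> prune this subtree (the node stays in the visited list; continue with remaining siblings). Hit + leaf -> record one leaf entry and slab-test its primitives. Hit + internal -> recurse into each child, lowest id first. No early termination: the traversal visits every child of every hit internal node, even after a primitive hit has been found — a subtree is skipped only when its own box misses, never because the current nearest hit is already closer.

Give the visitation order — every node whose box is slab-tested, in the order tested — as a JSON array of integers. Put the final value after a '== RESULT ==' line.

Trace the traversal:
N0 x:[4,41] y:[13,52] z:[-7/2,17] -> hit [13,17], descend [10, 19]
  N10 x:[4,41] y:[13,45] z:[17/2,17] -> hit [13,17], descend [8, 18]
    N8 x:[14,41] y:[13,45] z:[17/2,16] -> hit [14,16], descend [14, 20]
      N14 x:[21,38] y:[35,45] z:[21/2,16] -> miss, prune
      N20 x:[14,41] y:[13,28] z:[17/2,31/2] -> hit [14,31/2], descend [12, 15]
        N12 x:[32,41] y:[20,28] z:[17/2,13] -> miss, prune
        N15 x:[14,15] y:[13,17] z:[13,31/2] -> hit [14,15] leaf, test {P1@t=14}
    N18 x:[4,12] y:[18,45] z:[21/2,17] -> miss, prune
  N19 x:[6,39] y:[14,52] z:[-7/2,9] -> miss, prune

Summary -> nodes [0, 10, 8, 14, 20, 12, 15, 18, 19]; box-tests=9; leaf-entries=1; first=P1

== RESULT ==
[0, 10, 8, 14, 20, 12, 15, 18, 19]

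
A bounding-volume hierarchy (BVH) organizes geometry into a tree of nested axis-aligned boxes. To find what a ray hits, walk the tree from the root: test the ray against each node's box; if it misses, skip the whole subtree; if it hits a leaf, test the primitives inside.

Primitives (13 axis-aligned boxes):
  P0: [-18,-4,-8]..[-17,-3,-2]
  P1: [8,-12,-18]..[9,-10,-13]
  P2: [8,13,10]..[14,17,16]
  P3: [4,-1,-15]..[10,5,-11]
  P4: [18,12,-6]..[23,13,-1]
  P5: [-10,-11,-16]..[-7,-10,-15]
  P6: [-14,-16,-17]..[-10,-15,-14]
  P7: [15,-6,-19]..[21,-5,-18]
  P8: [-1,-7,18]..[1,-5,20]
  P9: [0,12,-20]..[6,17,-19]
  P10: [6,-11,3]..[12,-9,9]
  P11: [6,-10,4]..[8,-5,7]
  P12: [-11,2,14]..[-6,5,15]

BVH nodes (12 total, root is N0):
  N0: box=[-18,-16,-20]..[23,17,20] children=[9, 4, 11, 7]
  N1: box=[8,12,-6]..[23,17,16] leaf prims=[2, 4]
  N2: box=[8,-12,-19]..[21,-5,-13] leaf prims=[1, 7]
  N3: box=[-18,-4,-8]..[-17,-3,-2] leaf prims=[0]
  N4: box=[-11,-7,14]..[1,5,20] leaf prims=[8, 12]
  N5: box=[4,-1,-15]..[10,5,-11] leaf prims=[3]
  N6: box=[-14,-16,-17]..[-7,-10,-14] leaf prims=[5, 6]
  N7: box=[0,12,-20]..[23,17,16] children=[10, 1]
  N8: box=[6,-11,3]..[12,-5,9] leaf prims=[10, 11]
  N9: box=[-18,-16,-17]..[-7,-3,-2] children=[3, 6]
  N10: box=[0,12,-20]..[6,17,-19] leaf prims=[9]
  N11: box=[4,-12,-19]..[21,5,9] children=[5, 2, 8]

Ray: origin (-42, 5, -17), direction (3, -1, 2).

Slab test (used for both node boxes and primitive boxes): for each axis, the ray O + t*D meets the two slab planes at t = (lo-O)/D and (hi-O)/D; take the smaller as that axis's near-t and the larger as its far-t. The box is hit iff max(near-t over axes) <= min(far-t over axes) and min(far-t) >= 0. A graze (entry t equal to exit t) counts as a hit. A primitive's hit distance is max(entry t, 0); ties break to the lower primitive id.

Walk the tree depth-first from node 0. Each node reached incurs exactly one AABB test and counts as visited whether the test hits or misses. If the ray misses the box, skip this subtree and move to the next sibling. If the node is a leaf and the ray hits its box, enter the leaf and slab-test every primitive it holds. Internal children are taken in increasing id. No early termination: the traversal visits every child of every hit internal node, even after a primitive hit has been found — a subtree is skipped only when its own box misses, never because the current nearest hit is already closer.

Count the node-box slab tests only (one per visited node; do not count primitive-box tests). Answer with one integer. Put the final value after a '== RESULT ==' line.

Traverse from the root:
N0 x:[8,65/3] y:[-12,21] z:[-3/2,37/2] -> hit [8,37/2], descend [4, 7, 9, 11]
  N4 x:[31/3,43/3] y:[0,12] z:[31/2,37/2] -> miss, prune
  N7 x:[14,65/3] y:[-12,-7] z:[-3/2,33/2] -> miss, prune
  N9 x:[8,35/3] y:[8,21] z:[0,15/2] -> miss, prune
  N11 x:[46/3,21] y:[0,17] z:[-1,13] -> miss, prune

Summary -> nodes [0, 4, 7, 9, 11]; box-tests=5; leaf-entries=0; first=miss

== RESULT ==
5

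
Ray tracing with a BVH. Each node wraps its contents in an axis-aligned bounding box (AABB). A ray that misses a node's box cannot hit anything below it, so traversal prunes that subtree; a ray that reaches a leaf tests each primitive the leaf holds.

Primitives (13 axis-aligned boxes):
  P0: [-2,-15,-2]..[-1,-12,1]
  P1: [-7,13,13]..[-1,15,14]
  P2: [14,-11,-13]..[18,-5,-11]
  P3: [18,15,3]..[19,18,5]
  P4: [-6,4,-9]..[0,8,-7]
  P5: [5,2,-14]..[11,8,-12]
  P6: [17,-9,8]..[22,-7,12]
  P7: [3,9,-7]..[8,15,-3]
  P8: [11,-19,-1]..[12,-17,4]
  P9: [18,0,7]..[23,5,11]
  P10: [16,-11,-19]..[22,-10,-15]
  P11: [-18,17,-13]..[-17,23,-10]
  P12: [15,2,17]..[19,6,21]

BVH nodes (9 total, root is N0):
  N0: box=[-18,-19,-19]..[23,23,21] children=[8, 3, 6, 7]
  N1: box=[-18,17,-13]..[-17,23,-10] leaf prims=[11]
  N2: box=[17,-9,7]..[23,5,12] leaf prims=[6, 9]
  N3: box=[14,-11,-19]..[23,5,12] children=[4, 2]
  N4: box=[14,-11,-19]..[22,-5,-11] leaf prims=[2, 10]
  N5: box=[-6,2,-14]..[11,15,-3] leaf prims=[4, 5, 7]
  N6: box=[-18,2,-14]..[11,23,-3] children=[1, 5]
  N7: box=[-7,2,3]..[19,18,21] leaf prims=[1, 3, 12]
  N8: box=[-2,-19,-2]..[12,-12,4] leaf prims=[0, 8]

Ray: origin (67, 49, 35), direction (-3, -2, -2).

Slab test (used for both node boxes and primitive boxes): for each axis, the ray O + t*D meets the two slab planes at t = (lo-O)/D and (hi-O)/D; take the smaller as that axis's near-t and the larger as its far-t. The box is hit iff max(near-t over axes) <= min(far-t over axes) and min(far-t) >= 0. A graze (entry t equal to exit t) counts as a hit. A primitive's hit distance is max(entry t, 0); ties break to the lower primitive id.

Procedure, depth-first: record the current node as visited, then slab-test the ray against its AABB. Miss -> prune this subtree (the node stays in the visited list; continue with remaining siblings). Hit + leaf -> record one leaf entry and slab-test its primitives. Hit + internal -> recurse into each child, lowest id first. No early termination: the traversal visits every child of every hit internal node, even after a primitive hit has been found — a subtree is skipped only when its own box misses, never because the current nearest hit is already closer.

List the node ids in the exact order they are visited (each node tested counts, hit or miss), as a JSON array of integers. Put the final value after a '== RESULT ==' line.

Trace the traversal:
N0 x:[44/3,85/3] y:[13,34] z:[7,27] -> hit [44/3,27], descend [3, 6, 7, 8]
  N3 x:[44/3,53/3] y:[22,30] z:[23/2,27] -> miss, prune
  N6 x:[56/3,85/3] y:[13,47/2] z:[19,49/2] -> hit [19,47/2], descend [1, 5]
    N1 x:[28,85/3] y:[13,16] z:[45/2,24] -> miss, prune
    N5 x:[56/3,73/3] y:[17,47/2] z:[19,49/2] -> hit [19,47/2] leaf, test {P4(miss), P5(miss), P7@t=59/3}
  N7 x:[16,74/3] y:[31/2,47/2] z:[7,16] -> hit [16,16] leaf, test {P1(miss), P3@t=16, P12(miss)}
  N8 x:[55/3,23] y:[61/2,34] z:[31/2,37/2] -> miss, prune

order=[0, 3, 6, 1, 5, 7, 8]  |boxes|=7  |leaves|=2  hit=P3

== RESULT ==
[0, 3, 6, 1, 5, 7, 8]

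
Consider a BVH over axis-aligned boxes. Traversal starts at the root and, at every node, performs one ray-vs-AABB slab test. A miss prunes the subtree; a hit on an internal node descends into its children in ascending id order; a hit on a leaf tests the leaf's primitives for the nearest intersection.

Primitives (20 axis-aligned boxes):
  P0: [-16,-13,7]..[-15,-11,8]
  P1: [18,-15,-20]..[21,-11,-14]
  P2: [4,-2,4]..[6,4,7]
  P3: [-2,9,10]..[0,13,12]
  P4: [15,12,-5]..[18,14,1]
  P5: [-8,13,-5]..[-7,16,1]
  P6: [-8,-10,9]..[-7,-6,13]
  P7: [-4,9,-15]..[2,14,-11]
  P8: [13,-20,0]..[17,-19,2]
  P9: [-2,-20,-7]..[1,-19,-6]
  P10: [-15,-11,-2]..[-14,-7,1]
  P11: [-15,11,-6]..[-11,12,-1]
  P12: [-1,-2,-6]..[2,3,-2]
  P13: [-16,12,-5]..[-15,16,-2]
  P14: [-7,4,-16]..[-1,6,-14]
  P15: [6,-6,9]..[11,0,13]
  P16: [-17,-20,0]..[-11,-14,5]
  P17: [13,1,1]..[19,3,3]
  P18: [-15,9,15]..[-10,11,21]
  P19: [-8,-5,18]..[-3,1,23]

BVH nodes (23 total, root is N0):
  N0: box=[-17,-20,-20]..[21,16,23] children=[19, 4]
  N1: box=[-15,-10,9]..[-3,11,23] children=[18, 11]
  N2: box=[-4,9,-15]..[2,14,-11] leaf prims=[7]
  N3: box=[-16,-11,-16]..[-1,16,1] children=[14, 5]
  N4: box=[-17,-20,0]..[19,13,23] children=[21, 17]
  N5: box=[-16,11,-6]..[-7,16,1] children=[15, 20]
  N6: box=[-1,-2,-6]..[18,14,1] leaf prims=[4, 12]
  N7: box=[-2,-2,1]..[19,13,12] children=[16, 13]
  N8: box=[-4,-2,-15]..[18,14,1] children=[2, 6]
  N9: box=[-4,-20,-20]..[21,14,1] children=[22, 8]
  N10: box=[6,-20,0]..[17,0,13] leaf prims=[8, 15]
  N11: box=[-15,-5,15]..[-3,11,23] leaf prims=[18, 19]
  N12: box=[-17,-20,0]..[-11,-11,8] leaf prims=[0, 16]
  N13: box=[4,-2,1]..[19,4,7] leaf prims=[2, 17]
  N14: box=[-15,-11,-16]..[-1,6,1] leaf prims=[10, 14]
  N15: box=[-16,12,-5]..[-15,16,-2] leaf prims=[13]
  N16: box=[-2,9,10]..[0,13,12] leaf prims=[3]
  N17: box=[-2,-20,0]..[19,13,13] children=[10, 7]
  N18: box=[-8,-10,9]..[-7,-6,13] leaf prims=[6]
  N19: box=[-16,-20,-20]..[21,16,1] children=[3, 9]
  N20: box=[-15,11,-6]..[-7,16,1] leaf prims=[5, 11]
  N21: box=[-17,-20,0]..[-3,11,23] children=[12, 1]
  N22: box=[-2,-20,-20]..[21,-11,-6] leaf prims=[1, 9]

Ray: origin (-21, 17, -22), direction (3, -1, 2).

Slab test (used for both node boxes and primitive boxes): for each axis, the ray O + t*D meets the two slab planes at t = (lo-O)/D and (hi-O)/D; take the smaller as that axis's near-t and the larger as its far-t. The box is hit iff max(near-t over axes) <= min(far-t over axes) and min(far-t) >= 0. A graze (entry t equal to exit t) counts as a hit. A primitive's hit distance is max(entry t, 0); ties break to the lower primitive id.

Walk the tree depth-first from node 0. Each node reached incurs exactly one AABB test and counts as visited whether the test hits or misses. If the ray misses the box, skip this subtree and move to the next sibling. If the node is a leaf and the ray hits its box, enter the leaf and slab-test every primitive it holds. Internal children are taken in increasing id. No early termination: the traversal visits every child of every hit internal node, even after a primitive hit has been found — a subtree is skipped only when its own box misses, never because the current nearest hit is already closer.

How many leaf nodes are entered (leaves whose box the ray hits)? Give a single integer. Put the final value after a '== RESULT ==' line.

Trace the traversal:
N0 x:[4/3,14] y:[1,37] z:[1,45/2] -> hit [4/3,14], descend [4, 19]
  N4 x:[4/3,40/3] y:[4,37] z:[11,45/2] -> hit [11,40/3], descend [17, 21]
    N17 x:[19/3,40/3] y:[4,37] z:[11,35/2] -> hit [11,40/3], descend [7, 10]
      N7 x:[19/3,40/3] y:[4,19] z:[23/2,17] -> hit [23/2,40/3], descend [13, 16]
        N13 x:[25/3,40/3] y:[13,19] z:[23/2,29/2] -> hit [13,40/3] leaf, test {P2(miss), P17(miss)}
        N16 x:[19/3,7] y:[4,8] z:[16,17] -> miss, prune
      N10 x:[9,38/3] y:[17,37] z:[11,35/2] -> miss, prune
    N21 x:[4/3,6] y:[6,37] z:[11,45/2] -> miss, prune
  N19 x:[5/3,14] y:[1,37] z:[1,23/2] -> hit [5/3,23/2], descend [3, 9]
    N3 x:[5/3,20/3] y:[1,28] z:[3,23/2] -> hit [3,20/3], descend [5, 14]
      N5 x:[5/3,14/3] y:[1,6] z:[8,23/2] -> miss, prune
      N14 x:[2,20/3] y:[11,28] z:[3,23/2] -> miss, prune
    N9 x:[17/3,14] y:[3,37] z:[1,23/2] -> hit [17/3,23/2], descend [8, 22]
      N8 x:[17/3,13] y:[3,19] z:[7/2,23/2] -> hit [17/3,23/2], descend [2, 6]
        N2 x:[17/3,23/3] y:[3,8] z:[7/2,11/2] -> miss, prune
        N6 x:[20/3,13] y:[3,19] z:[8,23/2] -> hit [8,23/2] leaf, test {P4(miss), P12(miss)}
      N22 x:[19/3,14] y:[28,37] z:[1,8] -> miss, prune

Summary -> nodes [0, 4, 17, 7, 13, 16, 10, 21, 19, 3, 5, 14, 9, 8, 2, 6, 22]; box-tests=17; leaf-entries=2; first=miss

== RESULT ==
2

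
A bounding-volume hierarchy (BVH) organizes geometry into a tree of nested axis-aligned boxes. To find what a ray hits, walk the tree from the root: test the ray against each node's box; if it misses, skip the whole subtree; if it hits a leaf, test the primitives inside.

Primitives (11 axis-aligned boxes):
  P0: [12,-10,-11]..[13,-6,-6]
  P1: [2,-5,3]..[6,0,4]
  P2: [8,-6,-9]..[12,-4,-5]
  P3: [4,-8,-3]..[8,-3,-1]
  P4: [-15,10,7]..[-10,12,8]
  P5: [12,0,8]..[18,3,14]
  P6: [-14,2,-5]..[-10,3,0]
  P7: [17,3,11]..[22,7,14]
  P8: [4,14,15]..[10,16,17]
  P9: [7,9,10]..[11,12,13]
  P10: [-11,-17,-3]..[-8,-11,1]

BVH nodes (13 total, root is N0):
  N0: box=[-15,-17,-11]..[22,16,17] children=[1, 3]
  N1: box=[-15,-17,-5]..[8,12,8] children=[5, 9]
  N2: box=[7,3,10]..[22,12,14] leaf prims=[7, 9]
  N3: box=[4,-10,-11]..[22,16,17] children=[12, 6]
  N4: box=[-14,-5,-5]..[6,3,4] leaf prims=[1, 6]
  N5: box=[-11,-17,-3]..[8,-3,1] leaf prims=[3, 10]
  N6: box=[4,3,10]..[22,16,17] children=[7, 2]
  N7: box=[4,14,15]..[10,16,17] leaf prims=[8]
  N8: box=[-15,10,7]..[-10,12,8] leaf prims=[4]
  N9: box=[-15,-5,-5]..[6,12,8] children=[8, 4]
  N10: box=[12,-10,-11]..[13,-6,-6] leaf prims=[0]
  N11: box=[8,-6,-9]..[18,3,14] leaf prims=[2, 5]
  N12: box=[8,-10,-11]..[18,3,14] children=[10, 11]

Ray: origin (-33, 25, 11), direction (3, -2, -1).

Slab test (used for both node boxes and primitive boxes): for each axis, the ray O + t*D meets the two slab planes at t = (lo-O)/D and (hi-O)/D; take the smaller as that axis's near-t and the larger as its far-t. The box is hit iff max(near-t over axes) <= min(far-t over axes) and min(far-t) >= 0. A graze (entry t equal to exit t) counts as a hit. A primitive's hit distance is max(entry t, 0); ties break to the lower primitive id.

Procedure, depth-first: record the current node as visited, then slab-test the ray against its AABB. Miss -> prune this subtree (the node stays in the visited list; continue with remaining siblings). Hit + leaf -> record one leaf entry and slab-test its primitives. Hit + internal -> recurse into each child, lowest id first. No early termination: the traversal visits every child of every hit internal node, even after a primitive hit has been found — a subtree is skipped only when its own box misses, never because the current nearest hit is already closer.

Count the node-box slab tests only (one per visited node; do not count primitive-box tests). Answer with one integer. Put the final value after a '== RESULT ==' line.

Trace the traversal:
N0 x:[6,55/3] y:[9/2,21] z:[-6,22] -> hit [6,55/3], descend [1, 3]
  N1 x:[6,41/3] y:[13/2,21] z:[3,16] -> hit [13/2,41/3], descend [5, 9]
    N5 x:[22/3,41/3] y:[14,21] z:[10,14] -> miss, prune
    N9 x:[6,13] y:[13/2,15] z:[3,16] -> hit [13/2,13], descend [4, 8]
      N4 x:[19/3,13] y:[11,15] z:[7,16] -> hit [11,13] leaf, test {P1(miss), P6(miss)}
      N8 x:[6,23/3] y:[13/2,15/2] z:[3,4] -> miss, prune
  N3 x:[37/3,55/3] y:[9/2,35/2] z:[-6,22] -> hit [37/3,35/2], descend [6, 12]
    N6 x:[37/3,55/3] y:[9/2,11] z:[-6,1] -> miss, prune
    N12 x:[41/3,17] y:[11,35/2] z:[-3,22] -> hit [41/3,17], descend [10, 11]
      N10 x:[15,46/3] y:[31/2,35/2] z:[17,22] -> miss, prune
      N11 x:[41/3,17] y:[11,31/2] z:[-3,20] -> hit [41/3,31/2] leaf, test {P2(miss), P5(miss)}

11 AABB tests over nodes [0, 1, 5, 9, 4, 8, 3, 6, 12, 10, 11]; 2 leaves entered; closest miss.

== RESULT ==
11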